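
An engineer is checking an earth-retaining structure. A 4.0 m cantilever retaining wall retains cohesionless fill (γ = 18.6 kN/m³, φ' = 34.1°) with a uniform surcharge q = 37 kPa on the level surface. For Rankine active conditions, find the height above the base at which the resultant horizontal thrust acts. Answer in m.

K_a = 0.2815.
Triangular part P₁ = ½K_aγH² = 41.89 at H/3 = 1.333 m; rectangular part P₂ = K_a q H = 41.67 at H/2 = 2.000 m.
ȳ = (P₁·1.333 + P₂·2.000)/(P₁+P₂) = 1.666 m.

1.67 m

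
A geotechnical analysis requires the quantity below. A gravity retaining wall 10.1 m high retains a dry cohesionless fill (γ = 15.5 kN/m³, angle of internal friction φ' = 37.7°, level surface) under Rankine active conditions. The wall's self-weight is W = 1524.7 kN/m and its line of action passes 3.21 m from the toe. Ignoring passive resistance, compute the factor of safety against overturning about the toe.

7.63

K_a = tan²(45° − 37.7°/2) = 0.2411.
P_a = ½K_aγH² = 0.5×0.2411×15.5×10.1² = 190.6 kN/m, acting at H/3 = 3.367 m above the base.
Overturning moment M_o = P_a × H/3 = 190.6 × 3.367 = 641.6.
Resisting moment M_r = W × 3.21 = 1524.7 × 3.21 = 4894.
FS_overturning = M_r/M_o = 4894/641.6 = 7.628.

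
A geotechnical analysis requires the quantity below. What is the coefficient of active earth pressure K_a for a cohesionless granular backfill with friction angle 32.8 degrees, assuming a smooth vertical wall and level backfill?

K_a = (1 − sin φ)/(1 + sin φ) = (1 − sin 32.8°)/(1 + sin 32.8°) = 0.2973.

0.297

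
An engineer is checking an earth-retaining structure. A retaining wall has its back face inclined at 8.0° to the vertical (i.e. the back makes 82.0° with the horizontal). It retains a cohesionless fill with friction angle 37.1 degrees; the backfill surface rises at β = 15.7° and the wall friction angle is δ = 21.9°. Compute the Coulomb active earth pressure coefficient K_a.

0.349

K_a = sin²(α+φ) / [sin²α · sin(α−δ) · (1 + √{sin(φ+δ)sin(φ−β) / (sin(α−δ)sin(α+β))})²].
With α = 82.0°, φ = 37.1°, δ = 21.9°, β = 15.7°: K_a = 0.3493.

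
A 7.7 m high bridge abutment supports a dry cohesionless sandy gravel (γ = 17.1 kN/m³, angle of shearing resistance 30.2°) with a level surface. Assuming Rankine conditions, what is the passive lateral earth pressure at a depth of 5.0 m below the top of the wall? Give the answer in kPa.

259 kPa

K_p = (1 + sin φ)/(1 − sin φ) = 3.024.
σ_h = K_p γ z = 3.024 × 17.1 × 5.0 = 258.6 kPa.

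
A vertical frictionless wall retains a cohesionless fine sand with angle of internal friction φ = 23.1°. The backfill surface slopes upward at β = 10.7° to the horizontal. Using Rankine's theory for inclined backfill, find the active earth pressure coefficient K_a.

0.471

K_a = cos β · (cos β − √(cos²β − cos²φ)) / (cos β + √(cos²β − cos²φ)).
cos β = 0.9826, cos φ = 0.9198, √(cos²β − cos²φ) = 0.3456.
K_a = 0.9826 × (0.9826 − 0.3456)/(0.9826 + 0.3456) = 0.4712.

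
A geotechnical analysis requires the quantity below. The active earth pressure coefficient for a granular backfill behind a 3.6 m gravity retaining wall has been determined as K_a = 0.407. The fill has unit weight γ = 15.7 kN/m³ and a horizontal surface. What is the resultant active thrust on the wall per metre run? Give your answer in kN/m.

41.4 kN/m

P = ½ K_a γ H² = 0.5 × 0.407 × 15.7 × 3.6² = 41.41 kN/m.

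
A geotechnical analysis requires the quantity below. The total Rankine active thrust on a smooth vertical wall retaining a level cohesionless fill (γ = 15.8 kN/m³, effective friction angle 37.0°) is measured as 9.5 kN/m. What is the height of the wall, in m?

2.20 m

K_a = 0.2486. P_a = ½ K_a γ H² ⇒ H = √(2P_a/(K_a γ)).
H = √(2×9.5/(0.2486×15.8)) = 2.199 m.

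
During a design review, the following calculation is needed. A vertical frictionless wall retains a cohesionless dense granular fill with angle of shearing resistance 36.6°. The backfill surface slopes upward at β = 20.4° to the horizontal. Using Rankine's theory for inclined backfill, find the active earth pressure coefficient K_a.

K_a = cos β · (cos β − √(cos²β − cos²φ)) / (cos β + √(cos²β − cos²φ)).
cos β = 0.9373, cos φ = 0.8028, √(cos²β − cos²φ) = 0.4837.
K_a = 0.9373 × (0.9373 − 0.4837)/(0.9373 + 0.4837) = 0.2992.

0.299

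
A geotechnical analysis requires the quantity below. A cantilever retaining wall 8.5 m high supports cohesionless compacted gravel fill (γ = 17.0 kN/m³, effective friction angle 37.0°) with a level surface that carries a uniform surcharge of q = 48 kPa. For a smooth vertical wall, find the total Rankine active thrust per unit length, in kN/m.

254 kN/m

K_a = tan²(45° − φ/2) = 0.2486.
Soil triangle: ½ K_a γ H² = 0.5×0.2486×17.0×8.5² = 152.7 kN/m.
Surcharge rectangle: K_a q H = 0.2486×48×8.5 = 101.4 kN/m.
Total = 152.7 + 101.4 = 254.1 kN/m.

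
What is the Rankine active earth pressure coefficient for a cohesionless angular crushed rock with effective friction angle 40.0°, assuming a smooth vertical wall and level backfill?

K_a = (1 − sin φ)/(1 + sin φ) = (1 − sin 40.0°)/(1 + sin 40.0°) = 0.2174.

0.217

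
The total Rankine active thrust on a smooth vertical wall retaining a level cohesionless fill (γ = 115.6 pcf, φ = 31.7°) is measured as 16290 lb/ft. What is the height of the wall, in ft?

30.1 ft

K_a = 0.3111. P_a = ½ K_a γ H² ⇒ H = √(2P_a/(K_a γ)).
H = √(2×16290/(0.3111×115.6)) = 30.10 ft.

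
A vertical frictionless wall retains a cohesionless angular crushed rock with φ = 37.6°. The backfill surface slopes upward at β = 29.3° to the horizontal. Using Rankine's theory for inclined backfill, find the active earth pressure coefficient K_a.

0.358

K_a = cos β · (cos β − √(cos²β − cos²φ)) / (cos β + √(cos²β − cos²φ)).
cos β = 0.8721, cos φ = 0.7923, √(cos²β − cos²φ) = 0.3644.
K_a = 0.8721 × (0.8721 − 0.3644)/(0.8721 + 0.3644) = 0.3581.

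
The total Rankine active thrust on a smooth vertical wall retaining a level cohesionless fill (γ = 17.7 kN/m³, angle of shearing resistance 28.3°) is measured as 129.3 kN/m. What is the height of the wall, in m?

K_a = 0.3568. P_a = ½ K_a γ H² ⇒ H = √(2P_a/(K_a γ)).
H = √(2×129.3/(0.3568×17.7)) = 6.399 m.

6.40 m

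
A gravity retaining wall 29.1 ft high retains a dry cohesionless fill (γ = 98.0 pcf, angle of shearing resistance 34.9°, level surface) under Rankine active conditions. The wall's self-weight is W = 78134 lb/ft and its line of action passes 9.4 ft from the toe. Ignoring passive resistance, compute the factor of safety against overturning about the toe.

6.71

K_a = tan²(45° − 34.9°/2) = 0.2721.
P_a = ½K_aγH² = 0.5×0.2721×98.0×29.1² = 11290 lb/ft, acting at H/3 = 9.700 ft above the base.
Overturning moment M_o = P_a × H/3 = 11290 × 9.700 = 109500.
Resisting moment M_r = W × 9.4 = 78134 × 9.4 = 734500.
FS_overturning = M_r/M_o = 734500/109500 = 6.705.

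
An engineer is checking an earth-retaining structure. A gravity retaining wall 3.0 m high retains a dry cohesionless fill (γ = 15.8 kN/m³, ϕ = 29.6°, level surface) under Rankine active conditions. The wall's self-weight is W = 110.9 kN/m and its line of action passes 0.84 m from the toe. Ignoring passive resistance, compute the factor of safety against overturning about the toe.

K_a = tan²(45° − 29.6°/2) = 0.3387.
P_a = ½K_aγH² = 0.5×0.3387×15.8×3.0² = 24.08 kN/m, acting at H/3 = 1.000 m above the base.
Overturning moment M_o = P_a × H/3 = 24.08 × 1.000 = 24.08.
Resisting moment M_r = W × 0.84 = 110.9 × 0.84 = 93.16.
FS_overturning = M_r/M_o = 93.16/24.08 = 3.868.

3.87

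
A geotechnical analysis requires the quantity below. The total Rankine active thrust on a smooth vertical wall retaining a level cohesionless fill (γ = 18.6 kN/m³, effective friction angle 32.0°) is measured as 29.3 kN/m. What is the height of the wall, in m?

K_a = 0.3073. P_a = ½ K_a γ H² ⇒ H = √(2P_a/(K_a γ)).
H = √(2×29.3/(0.3073×18.6)) = 3.202 m.

3.20 m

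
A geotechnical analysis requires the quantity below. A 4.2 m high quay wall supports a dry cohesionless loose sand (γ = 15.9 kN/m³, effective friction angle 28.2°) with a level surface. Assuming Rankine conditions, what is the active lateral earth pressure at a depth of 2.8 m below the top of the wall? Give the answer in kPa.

K_a = (1 − sin φ)/(1 + sin φ) = 0.3582.
σ_h = K_a γ z = 0.3582 × 15.9 × 2.8 = 15.95 kPa.

15.9 kPa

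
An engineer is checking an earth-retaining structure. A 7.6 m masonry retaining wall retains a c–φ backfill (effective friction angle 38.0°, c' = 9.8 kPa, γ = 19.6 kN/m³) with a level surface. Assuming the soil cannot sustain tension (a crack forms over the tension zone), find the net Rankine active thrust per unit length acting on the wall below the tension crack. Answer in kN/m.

K_a = 0.2379; √K_a = 0.4877.
Tension-crack depth z_c = 2c/(γ√K_a) = 2×9.8/(19.6×0.4877) = 2.050 m.
σ_a at base = K_a γ H − 2c√K_a = 0.2379×19.6×7.6 − 2×9.8×0.4877 = 25.88 kPa.
P_a = ½ × 25.88 × (H − z_c) = 0.5×25.88×5.550 = 71.80 kN/m.

71.8 kN/m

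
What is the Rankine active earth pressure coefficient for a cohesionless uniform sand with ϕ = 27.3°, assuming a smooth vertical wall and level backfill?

0.371

K_a = (1 − sin φ)/(1 + sin φ) = (1 − sin 27.3°)/(1 + sin 27.3°) = 0.3711.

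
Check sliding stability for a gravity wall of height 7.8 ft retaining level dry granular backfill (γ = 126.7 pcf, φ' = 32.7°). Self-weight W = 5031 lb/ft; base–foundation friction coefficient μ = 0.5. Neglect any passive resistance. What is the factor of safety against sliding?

K_a = tan²(45° − 32.7°/2) = 0.2985.
P_a = ½K_aγH² = 0.5×0.2985×126.7×7.8² = 1150 lb/ft, acting at H/3 = 2.600 ft above the base.
FS_sliding = μW / P_a = 0.5×5031 / 1150 = 2.186.

2.19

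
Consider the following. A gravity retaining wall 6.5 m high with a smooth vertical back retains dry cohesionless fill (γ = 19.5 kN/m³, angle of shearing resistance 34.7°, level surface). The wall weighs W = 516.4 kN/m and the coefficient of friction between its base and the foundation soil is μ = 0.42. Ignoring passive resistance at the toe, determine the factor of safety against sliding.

K_a = tan²(45° − 34.7°/2) = 0.2745.
P_a = ½K_aγH² = 0.5×0.2745×19.5×6.5² = 113.1 kN/m, acting at H/3 = 2.167 m above the base.
FS_sliding = μW / P_a = 0.42×516.4 / 113.1 = 1.918.

1.92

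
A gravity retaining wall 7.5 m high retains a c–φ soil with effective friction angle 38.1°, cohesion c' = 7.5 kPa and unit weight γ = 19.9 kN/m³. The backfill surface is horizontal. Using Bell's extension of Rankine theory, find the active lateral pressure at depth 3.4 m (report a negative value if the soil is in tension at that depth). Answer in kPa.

8.72 kPa

K_a = (1 − sin φ)/(1 + sin φ) = 0.2368.
σ_a = K_a γ z − 2c√K_a = 0.2368×19.9×3.4 − 2×7.5×0.4867 = 8.724 kPa.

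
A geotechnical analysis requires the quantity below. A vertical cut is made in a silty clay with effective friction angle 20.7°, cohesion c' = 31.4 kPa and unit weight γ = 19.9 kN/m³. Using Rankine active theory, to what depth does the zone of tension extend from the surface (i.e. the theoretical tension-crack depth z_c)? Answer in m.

4.57 m

K_a = tan²(45° − 20.7°/2) = 0.4777; √K_a = 0.6911.
The active pressure is zero where K_a γ z = 2c√K_a, so z_c = 2c/(γ√K_a) = 2×31.4/(19.9×0.6911) = 4.566 m.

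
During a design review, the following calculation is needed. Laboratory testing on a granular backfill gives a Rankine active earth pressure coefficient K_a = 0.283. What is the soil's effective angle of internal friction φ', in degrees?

34.0°

K_a = tan²(45° − φ/2) ⇒ 45° − φ/2 = arctan(√0.283) = 28.01°.
φ = 2(45° − 28.01°) = 33.98°.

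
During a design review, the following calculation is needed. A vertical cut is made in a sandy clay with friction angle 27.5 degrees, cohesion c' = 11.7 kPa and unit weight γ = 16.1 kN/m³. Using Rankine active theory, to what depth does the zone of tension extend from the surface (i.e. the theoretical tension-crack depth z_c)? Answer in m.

2.40 m

K_a = tan²(45° − 27.5°/2) = 0.3682; √K_a = 0.6068.
The active pressure is zero where K_a γ z = 2c√K_a, so z_c = 2c/(γ√K_a) = 2×11.7/(16.1×0.6068) = 2.395 m.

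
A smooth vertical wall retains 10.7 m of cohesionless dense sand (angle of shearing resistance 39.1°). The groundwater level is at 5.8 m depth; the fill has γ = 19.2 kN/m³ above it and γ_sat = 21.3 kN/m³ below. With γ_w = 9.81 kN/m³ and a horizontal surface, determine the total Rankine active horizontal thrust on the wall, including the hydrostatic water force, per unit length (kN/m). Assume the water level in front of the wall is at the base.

346 kN/m

K_a = tan²(45° − φ/2) = 0.2265.
γ' = 21.3 − 9.81 = 11.49 kN/m³. Depth below WT = 4.9 m.
σ'_h at WT = K_a γ d_w = 25.22 kPa; at base = 25.22 + K_a γ' × 4.9 = 37.97 kPa.
P₁ (0–5.8 m) = ½×25.22×5.8 = 73.14. P₂ (5.8–10.7 m) = ½(25.22+37.97)×4.9 = 154.8.
P_w = ½ γ_w h₂² = 0.5×9.81×4.9² = 117.8. Total = 73.14+154.8+117.8 = 345.7 kN/m.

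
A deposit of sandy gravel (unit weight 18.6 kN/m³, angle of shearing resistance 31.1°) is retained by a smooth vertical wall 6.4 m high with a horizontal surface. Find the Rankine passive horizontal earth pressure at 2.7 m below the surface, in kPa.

158 kPa

K_p = (1 + sin φ)/(1 − sin φ) = 3.137.
σ_h = K_p γ z = 3.137 × 18.6 × 2.7 = 157.5 kPa.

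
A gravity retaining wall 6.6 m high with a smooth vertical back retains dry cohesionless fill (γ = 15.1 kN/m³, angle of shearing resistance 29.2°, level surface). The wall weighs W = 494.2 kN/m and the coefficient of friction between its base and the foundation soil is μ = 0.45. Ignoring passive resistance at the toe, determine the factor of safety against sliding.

K_a = tan²(45° − 29.2°/2) = 0.3442.
P_a = ½K_aγH² = 0.5×0.3442×15.1×6.6² = 113.2 kN/m, acting at H/3 = 2.200 m above the base.
FS_sliding = μW / P_a = 0.45×494.2 / 113.2 = 1.965.

1.96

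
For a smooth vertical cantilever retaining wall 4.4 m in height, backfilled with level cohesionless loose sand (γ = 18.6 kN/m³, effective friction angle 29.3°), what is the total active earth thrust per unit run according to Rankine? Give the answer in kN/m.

K_a = tan²(45° − φ/2) = 0.3428.
P_a = ½ K_a γ H² = 0.5 × 0.3428 × 18.6 × 4.4² = 61.73 kN/m.

61.7 kN/m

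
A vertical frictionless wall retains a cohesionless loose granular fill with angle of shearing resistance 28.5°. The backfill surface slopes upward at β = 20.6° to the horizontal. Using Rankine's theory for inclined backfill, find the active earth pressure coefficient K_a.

K_a = cos β · (cos β − √(cos²β − cos²φ)) / (cos β + √(cos²β − cos²φ)).
cos β = 0.9361, cos φ = 0.8788, √(cos²β − cos²φ) = 0.3223.
K_a = 0.9361 × (0.9361 − 0.3223)/(0.9361 + 0.3223) = 0.4565.

0.457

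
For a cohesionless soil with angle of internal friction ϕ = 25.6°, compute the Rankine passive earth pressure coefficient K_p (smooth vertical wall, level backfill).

2.52

K_p = (1 + sin φ)/(1 − sin φ) = tan²(45° + 25.6°/2) = 2.522.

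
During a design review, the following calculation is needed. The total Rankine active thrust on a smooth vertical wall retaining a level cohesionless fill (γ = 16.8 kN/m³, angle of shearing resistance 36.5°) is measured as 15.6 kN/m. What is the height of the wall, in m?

2.70 m

K_a = 0.2541. P_a = ½ K_a γ H² ⇒ H = √(2P_a/(K_a γ)).
H = √(2×15.6/(0.2541×16.8)) = 2.704 m.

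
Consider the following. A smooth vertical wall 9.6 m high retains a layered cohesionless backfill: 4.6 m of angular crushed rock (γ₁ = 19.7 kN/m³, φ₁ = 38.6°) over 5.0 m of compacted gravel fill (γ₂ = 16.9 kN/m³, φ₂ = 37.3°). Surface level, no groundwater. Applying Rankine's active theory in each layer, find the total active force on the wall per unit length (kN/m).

211 kN/m

K_a1 = tan²(45°−38.6°/2) = 0.2316; K_a2 = tan²(45°−37.3°/2) = 0.2453.
Layer 1: σ at base = K_a1 γ₁ h₁ = 20.99 kPa; P₁ = ½×20.99×4.6 = 48.28.
Layer 2: σ_v at top = γ₁h₁ = 90.62; σ_h top = K_a2×90.62 = 22.23; σ_h base = K_a2×(90.62+16.9×5.0) = 42.96.
P₂ = ½(22.23+42.96)×5.0 = 163.0. Total P_a = 48.28+163.0 = 211.3 kN/m.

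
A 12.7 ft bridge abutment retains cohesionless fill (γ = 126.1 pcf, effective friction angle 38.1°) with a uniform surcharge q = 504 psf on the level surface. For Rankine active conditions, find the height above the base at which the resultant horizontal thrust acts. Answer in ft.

5.05 ft

K_a = 0.2368.
Triangular part P₁ = ½K_aγH² = 2408 at H/3 = 4.233 ft; rectangular part P₂ = K_a q H = 1516 at H/2 = 6.350 ft.
ȳ = (P₁·4.233 + P₂·6.350)/(P₁+P₂) = 5.051 ft.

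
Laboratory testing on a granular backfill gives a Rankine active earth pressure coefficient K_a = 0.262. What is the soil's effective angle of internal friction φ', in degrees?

35.8°

K_a = tan²(45° − φ/2) ⇒ 45° − φ/2 = arctan(√0.262) = 27.11°.
φ = 2(45° − 27.11°) = 35.79°.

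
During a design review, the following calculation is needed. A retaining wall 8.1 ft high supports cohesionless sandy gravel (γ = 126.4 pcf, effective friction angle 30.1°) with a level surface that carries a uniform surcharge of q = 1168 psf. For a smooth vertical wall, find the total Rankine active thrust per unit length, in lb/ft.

K_a = tan²(45° − φ/2) = 0.3320.
Soil triangle: ½ K_a γ H² = 0.5×0.3320×126.4×8.1² = 1377 lb/ft.
Surcharge rectangle: K_a q H = 0.3320×1168×8.1 = 3141 lb/ft.
Total = 1377 + 3141 = 4518 lb/ft.

4520 lb/ft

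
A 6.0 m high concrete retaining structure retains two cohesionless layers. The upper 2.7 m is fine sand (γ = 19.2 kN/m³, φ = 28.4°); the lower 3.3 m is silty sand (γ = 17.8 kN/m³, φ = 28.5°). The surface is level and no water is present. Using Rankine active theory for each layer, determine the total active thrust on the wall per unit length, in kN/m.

120 kN/m

K_a1 = tan²(45°−28.4°/2) = 0.3554; K_a2 = tan²(45°−28.5°/2) = 0.3540.
Layer 1: σ at base = K_a1 γ₁ h₁ = 18.42 kPa; P₁ = ½×18.42×2.7 = 24.87.
Layer 2: σ_v at top = γ₁h₁ = 51.84; σ_h top = K_a2×51.84 = 18.35; σ_h base = K_a2×(51.84+17.8×3.3) = 39.14.
P₂ = ½(18.35+39.14)×3.3 = 94.86. Total P_a = 24.87+94.86 = 119.7 kN/m.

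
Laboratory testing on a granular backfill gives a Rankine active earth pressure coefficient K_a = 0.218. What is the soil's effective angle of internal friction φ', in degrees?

39.9°

K_a = tan²(45° − φ/2) ⇒ 45° − φ/2 = arctan(√0.218) = 25.03°.
φ = 2(45° − 25.03°) = 39.94°.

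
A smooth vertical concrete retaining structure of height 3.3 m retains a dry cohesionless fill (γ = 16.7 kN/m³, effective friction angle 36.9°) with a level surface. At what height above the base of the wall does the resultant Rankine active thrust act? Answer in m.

K_a = 0.2497.
The pressure distribution is triangular, so the resultant acts at H/3 above the base = 3.3/3 = 1.100 m.

1.10 m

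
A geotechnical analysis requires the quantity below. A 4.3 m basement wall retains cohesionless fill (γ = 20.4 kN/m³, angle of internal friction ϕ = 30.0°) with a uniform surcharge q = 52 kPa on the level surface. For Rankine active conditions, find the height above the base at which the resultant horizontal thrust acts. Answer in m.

K_a = 0.3333.
Triangular part P₁ = ½K_aγH² = 62.87 at H/3 = 1.433 m; rectangular part P₂ = K_a q H = 74.53 at H/2 = 2.150 m.
ȳ = (P₁·1.433 + P₂·2.150)/(P₁+P₂) = 1.822 m.

1.82 m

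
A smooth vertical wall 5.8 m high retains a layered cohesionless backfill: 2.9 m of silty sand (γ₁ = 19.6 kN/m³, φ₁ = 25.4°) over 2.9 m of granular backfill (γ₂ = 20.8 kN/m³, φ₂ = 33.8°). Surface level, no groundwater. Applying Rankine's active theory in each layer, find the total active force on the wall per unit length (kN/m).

105 kN/m

K_a1 = tan²(45°−25.4°/2) = 0.3996; K_a2 = tan²(45°−33.8°/2) = 0.2851.
Layer 1: σ at base = K_a1 γ₁ h₁ = 22.72 kPa; P₁ = ½×22.72×2.9 = 32.94.
Layer 2: σ_v at top = γ₁h₁ = 56.84; σ_h top = K_a2×56.84 = 16.21; σ_h base = K_a2×(56.84+20.8×2.9) = 33.40.
P₂ = ½(16.21+33.40)×2.9 = 71.93. Total P_a = 32.94+71.93 = 104.9 kN/m.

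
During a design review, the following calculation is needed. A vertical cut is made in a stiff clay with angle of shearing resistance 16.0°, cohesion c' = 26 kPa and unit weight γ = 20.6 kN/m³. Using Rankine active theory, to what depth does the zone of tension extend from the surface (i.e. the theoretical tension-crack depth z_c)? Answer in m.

K_a = tan²(45° − 16.0°/2) = 0.5678; √K_a = 0.7536.
The active pressure is zero where K_a γ z = 2c√K_a, so z_c = 2c/(γ√K_a) = 2×26/(20.6×0.7536) = 3.350 m.

3.35 m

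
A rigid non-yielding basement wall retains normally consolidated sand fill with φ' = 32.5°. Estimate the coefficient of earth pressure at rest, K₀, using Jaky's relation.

K₀ = 1 − sin φ' = 1 − sin 32.5° = 0.4627.

0.463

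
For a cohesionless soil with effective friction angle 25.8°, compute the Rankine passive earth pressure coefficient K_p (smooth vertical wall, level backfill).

K_p = (1 + sin φ)/(1 − sin φ) = tan²(45° + 25.8°/2) = 2.541.

2.54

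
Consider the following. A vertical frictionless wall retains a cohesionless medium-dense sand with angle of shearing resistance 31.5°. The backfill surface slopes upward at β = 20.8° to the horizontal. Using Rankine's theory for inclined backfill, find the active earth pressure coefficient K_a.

0.391

K_a = cos β · (cos β − √(cos²β − cos²φ)) / (cos β + √(cos²β − cos²φ)).
cos β = 0.9348, cos φ = 0.8526, √(cos²β − cos²φ) = 0.3833.
K_a = 0.9348 × (0.9348 − 0.3833)/(0.9348 + 0.3833) = 0.3912.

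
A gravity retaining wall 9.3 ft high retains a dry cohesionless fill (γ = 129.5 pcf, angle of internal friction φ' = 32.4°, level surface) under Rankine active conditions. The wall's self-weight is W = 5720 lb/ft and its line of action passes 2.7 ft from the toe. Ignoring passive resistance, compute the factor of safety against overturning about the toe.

K_a = tan²(45° − 32.4°/2) = 0.3022.
P_a = ½K_aγH² = 0.5×0.3022×129.5×9.3² = 1693 lb/ft, acting at H/3 = 3.100 ft above the base.
Overturning moment M_o = P_a × H/3 = 1693 × 3.100 = 5247.
Resisting moment M_r = W × 2.7 = 5720 × 2.7 = 15440.
FS_overturning = M_r/M_o = 15440/5247 = 2.943.

2.94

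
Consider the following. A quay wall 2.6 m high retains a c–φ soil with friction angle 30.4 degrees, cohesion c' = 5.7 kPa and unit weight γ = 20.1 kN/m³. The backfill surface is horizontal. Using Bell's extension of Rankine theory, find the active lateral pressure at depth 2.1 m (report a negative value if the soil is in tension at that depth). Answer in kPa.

K_a = (1 − sin φ)/(1 + sin φ) = 0.3280.
σ_a = K_a γ z − 2c√K_a = 0.3280×20.1×2.1 − 2×5.7×0.5727 = 7.316 kPa.

7.32 kPa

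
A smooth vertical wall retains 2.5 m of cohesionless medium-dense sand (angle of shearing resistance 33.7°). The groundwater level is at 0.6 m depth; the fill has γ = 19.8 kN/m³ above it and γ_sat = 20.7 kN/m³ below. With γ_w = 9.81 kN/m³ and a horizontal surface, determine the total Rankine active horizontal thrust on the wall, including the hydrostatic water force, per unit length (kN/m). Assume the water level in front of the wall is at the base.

30.8 kN/m

K_a = tan²(45° − φ/2) = 0.2863.
γ' = 20.7 − 9.81 = 10.89 kN/m³. Depth below WT = 1.9 m.
σ'_h at WT = K_a γ d_w = 3.401 kPa; at base = 3.401 + K_a γ' × 1.9 = 9.325 kPa.
P₁ (0–0.6 m) = ½×3.401×0.6 = 1.020. P₂ (0.6–2.5 m) = ½(3.401+9.325)×1.9 = 12.09.
P_w = ½ γ_w h₂² = 0.5×9.81×1.9² = 17.71. Total = 1.020+12.09+17.71 = 30.82 kN/m.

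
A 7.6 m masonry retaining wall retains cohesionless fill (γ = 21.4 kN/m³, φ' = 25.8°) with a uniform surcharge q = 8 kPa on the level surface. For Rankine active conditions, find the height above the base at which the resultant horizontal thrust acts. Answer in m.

K_a = 0.3935.
Triangular part P₁ = ½K_aγH² = 243.2 at H/3 = 2.533 m; rectangular part P₂ = K_a q H = 23.93 at H/2 = 3.800 m.
ȳ = (P₁·2.533 + P₂·3.800)/(P₁+P₂) = 2.647 m.

2.65 m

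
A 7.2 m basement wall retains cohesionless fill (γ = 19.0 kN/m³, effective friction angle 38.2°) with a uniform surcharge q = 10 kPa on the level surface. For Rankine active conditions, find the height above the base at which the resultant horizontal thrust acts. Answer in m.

K_a = 0.2358.
Triangular part P₁ = ½K_aγH² = 116.1 at H/3 = 2.400 m; rectangular part P₂ = K_a q H = 16.98 at H/2 = 3.600 m.
ȳ = (P₁·2.400 + P₂·3.600)/(P₁+P₂) = 2.553 m.

2.55 m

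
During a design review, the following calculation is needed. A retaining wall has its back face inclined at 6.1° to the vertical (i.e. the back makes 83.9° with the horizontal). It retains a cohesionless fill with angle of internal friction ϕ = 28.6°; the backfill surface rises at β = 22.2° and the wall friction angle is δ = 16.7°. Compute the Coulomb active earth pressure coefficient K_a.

0.555

K_a = sin²(α+φ) / [sin²α · sin(α−δ) · (1 + √{sin(φ+δ)sin(φ−β) / (sin(α−δ)sin(α+β))})²].
With α = 83.9°, φ = 28.6°, δ = 16.7°, β = 22.2°: K_a = 0.5549.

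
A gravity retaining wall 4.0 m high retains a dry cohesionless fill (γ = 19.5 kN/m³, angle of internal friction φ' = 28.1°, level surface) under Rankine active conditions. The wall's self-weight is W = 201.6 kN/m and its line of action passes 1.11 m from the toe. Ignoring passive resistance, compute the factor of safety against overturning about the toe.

K_a = tan²(45° − 28.1°/2) = 0.3596.
P_a = ½K_aγH² = 0.5×0.3596×19.5×4.0² = 56.10 kN/m, acting at H/3 = 1.333 m above the base.
Overturning moment M_o = P_a × H/3 = 56.10 × 1.333 = 74.80.
Resisting moment M_r = W × 1.11 = 201.6 × 1.11 = 223.8.
FS_overturning = M_r/M_o = 223.8/74.80 = 2.992.

2.99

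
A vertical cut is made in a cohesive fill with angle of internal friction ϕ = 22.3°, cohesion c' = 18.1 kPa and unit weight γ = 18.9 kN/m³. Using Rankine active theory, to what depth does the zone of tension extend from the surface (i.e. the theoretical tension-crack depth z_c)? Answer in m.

2.86 m

K_a = tan²(45° − 22.3°/2) = 0.4498; √K_a = 0.6707.
The active pressure is zero where K_a γ z = 2c√K_a, so z_c = 2c/(γ√K_a) = 2×18.1/(18.9×0.6707) = 2.856 m.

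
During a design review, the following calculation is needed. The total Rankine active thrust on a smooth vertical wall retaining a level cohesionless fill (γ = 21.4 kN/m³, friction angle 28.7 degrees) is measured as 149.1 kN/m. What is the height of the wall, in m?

6.30 m

K_a = 0.3511. P_a = ½ K_a γ H² ⇒ H = √(2P_a/(K_a γ)).
H = √(2×149.1/(0.3511×21.4)) = 6.299 m.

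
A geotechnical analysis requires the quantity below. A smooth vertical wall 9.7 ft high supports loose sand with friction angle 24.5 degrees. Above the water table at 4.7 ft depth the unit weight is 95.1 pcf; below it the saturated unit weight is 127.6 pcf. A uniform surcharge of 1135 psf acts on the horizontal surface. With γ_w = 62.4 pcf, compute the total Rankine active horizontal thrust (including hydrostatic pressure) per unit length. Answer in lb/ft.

7030 lb/ft

K_a = tan²(45° − φ/2) = 0.4137.
γ' = 127.6 − 62.4 = 65.20 pcf. h₂ = H − d_w = 5.0 ft.
σ'_h: at surface K_a·q = 469.6; at WT K_a(q+γd_w) = 654.5; at base K_a(q+γd_w+γ'h₂) = 789.4 psf.
P₁ = ½(469.6+654.5)×4.7 = 2642; P₂ = ½(654.5+789.4)×5.0 = 3610; P_w = ½γ_w h₂² = 780.0.
Total = 2642+3610+780.0 = 7031 lb/ft.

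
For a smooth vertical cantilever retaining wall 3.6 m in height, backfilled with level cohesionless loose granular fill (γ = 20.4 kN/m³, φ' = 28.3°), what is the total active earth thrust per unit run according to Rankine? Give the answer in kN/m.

47.2 kN/m

K_a = tan²(45° − φ/2) = 0.3568.
P_a = ½ K_a γ H² = 0.5 × 0.3568 × 20.4 × 3.6² = 47.16 kN/m.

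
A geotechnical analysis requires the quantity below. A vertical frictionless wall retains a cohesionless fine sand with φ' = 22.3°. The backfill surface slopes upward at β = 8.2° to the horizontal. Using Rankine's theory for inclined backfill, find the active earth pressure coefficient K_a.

K_a = cos β · (cos β − √(cos²β − cos²φ)) / (cos β + √(cos²β − cos²φ)).
cos β = 0.9898, cos φ = 0.9252, √(cos²β − cos²φ) = 0.3516.
K_a = 0.9898 × (0.9898 − 0.3516)/(0.9898 + 0.3516) = 0.4709.

0.471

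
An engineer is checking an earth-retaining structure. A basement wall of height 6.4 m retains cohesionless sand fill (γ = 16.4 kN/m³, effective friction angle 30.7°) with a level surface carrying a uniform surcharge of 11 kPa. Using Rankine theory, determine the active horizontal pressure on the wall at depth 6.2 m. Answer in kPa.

36.5 kPa

K_a = (1 − sin φ)/(1 + sin φ) = 0.3240.
σ_v = γz + q = 16.4 × 6.2 + 11 = 112.7 kPa.
σ_h = K_a σ_v = 0.3240 × 112.7 = 36.51 kPa.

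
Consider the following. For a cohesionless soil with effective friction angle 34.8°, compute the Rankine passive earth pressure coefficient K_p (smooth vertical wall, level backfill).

3.66

K_p = (1 + sin φ)/(1 − sin φ) = tan²(45° + 34.8°/2) = 3.659.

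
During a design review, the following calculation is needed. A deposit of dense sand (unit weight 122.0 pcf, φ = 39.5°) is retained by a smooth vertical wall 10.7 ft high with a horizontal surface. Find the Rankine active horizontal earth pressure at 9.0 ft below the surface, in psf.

K_a = (1 − sin φ)/(1 + sin φ) = 0.2224.
σ_h = K_a γ z = 0.2224 × 122.0 × 9.0 = 244.2 psf.

244 psf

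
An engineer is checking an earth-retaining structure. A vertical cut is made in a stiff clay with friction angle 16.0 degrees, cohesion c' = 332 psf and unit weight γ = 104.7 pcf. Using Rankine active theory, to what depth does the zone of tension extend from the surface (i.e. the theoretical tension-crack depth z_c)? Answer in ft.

8.42 ft

K_a = tan²(45° − 16.0°/2) = 0.5678; √K_a = 0.7536.
The active pressure is zero where K_a γ z = 2c√K_a, so z_c = 2c/(γ√K_a) = 2×332/(104.7×0.7536) = 8.416 ft.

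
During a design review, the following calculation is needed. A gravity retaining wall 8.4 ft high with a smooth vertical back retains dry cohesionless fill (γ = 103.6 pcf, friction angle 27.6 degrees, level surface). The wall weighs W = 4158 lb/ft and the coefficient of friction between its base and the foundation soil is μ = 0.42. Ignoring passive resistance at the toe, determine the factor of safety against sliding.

K_a = tan²(45° − 27.6°/2) = 0.3668.
P_a = ½K_aγH² = 0.5×0.3668×103.6×8.4² = 1341 lb/ft, acting at H/3 = 2.800 ft above the base.
FS_sliding = μW / P_a = 0.42×4158 / 1341 = 1.303.

1.30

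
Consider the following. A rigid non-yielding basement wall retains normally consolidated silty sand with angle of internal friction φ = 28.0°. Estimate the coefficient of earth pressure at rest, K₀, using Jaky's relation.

0.531

K₀ = 1 − sin φ' = 1 − sin 28.0° = 0.5305.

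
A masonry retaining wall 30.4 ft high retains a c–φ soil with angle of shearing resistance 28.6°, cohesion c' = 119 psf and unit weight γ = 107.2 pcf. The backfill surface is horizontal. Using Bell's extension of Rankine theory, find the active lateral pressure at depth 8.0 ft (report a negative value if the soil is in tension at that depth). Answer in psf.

K_a = (1 − sin φ)/(1 + sin φ) = 0.3525.
σ_a = K_a γ z − 2c√K_a = 0.3525×107.2×8.0 − 2×119×0.5938 = 161.0 psf.

161 psf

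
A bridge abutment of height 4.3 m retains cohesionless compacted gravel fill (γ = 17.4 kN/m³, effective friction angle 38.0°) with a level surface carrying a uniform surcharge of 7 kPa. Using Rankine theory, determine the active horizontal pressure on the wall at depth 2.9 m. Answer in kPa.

K_a = (1 − sin φ)/(1 + sin φ) = 0.2379.
σ_v = γz + q = 17.4 × 2.9 + 7 = 57.46 kPa.
σ_h = K_a σ_v = 0.2379 × 57.46 = 13.67 kPa.

13.7 kPa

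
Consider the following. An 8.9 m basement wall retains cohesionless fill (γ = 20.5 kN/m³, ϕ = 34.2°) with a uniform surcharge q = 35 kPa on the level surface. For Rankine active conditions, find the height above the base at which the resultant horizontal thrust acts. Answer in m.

K_a = 0.2803.
Triangular part P₁ = ½K_aγH² = 227.6 at H/3 = 2.967 m; rectangular part P₂ = K_a q H = 87.33 at H/2 = 4.450 m.
ȳ = (P₁·2.967 + P₂·4.450)/(P₁+P₂) = 3.378 m.

3.38 m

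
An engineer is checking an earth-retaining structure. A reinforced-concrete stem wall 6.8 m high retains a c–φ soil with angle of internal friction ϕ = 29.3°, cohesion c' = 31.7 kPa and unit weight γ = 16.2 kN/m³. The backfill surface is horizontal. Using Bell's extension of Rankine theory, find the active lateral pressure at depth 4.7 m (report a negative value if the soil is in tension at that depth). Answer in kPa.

-11.0 kPa

K_a = (1 − sin φ)/(1 + sin φ) = 0.3428.
σ_a = K_a γ z − 2c√K_a = 0.3428×16.2×4.7 − 2×31.7×0.5855 = -11.02 kPa.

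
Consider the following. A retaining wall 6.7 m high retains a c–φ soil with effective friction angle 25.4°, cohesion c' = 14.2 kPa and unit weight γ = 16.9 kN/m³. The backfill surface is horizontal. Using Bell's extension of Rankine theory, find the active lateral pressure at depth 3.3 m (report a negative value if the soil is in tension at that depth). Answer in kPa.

K_a = (1 − sin φ)/(1 + sin φ) = 0.3996.
σ_a = K_a γ z − 2c√K_a = 0.3996×16.9×3.3 − 2×14.2×0.6322 = 4.334 kPa.

4.33 kPa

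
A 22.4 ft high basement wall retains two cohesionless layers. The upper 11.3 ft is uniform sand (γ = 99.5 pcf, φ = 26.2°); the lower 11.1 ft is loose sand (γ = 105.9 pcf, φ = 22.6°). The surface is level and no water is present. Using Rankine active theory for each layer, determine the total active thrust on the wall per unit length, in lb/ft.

K_a1 = tan²(45°−26.2°/2) = 0.3874; K_a2 = tan²(45°−22.6°/2) = 0.4448.
Layer 1: σ at base = K_a1 γ₁ h₁ = 435.6 psf; P₁ = ½×435.6×11.3 = 2461.
Layer 2: σ_v at top = γ₁h₁ = 1124; σ_h top = K_a2×1124 = 500.1; σ_h base = K_a2×(1124+105.9×11.1) = 1023.
P₂ = ½(500.1+1023)×11.1 = 8453. Total P_a = 2461+8453 = 10910 lb/ft.

10900 lb/ft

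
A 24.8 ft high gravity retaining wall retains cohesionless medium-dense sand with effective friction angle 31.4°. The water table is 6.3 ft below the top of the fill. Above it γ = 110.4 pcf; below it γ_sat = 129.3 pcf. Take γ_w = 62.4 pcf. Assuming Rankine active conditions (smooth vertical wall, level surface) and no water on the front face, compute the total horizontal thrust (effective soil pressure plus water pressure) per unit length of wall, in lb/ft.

K_a = tan²(45° − φ/2) = 0.3149.
γ' = 129.3 − 62.4 = 66.90 pcf. Depth below WT = 18.5 ft.
σ'_h at WT = K_a γ d_w = 219.0 psf; at base = 219.0 + K_a γ' × 18.5 = 608.8 psf.
P₁ (0–6.3 ft) = ½×219.0×6.3 = 689.9. P₂ (6.3–24.8 ft) = ½(219.0+608.8)×18.5 = 7657.
P_w = ½ γ_w h₂² = 0.5×62.4×18.5² = 10680. Total = 689.9+7657+10680 = 19030 lb/ft.

19000 lb/ft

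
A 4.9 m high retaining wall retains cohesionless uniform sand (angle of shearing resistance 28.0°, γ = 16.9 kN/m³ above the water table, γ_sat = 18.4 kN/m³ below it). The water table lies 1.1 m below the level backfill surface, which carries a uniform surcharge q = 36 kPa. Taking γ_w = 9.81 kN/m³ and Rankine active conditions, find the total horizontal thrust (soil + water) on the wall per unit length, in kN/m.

K_a = tan²(45° − φ/2) = 0.3610.
γ' = 18.4 − 9.81 = 8.590 kN/m³. h₂ = H − d_w = 3.8 m.
σ'_h: at surface K_a·q = 13.00; at WT K_a(q+γd_w) = 19.71; at base K_a(q+γd_w+γ'h₂) = 31.49 kPa.
P₁ = ½(13.00+19.71)×1.1 = 17.99; P₂ = ½(19.71+31.49)×3.8 = 97.28; P_w = ½γ_w h₂² = 70.83.
Total = 17.99+97.28+70.83 = 186.1 kN/m.

186 kN/m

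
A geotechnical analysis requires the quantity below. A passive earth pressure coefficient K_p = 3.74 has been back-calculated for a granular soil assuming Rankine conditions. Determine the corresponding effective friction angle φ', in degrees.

35.3°

K_p = (1+sin φ)/(1−sin φ) ⇒ sin φ = (K_p − 1)/(K_p + 1) = 0.5781.
φ = arcsin(0.5781) = 35.31°.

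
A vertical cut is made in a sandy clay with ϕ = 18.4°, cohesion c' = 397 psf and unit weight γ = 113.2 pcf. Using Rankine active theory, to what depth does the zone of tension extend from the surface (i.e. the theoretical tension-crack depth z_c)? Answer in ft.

9.73 ft

K_a = tan²(45° − 18.4°/2) = 0.5202; √K_a = 0.7212.
The active pressure is zero where K_a γ z = 2c√K_a, so z_c = 2c/(γ√K_a) = 2×397/(113.2×0.7212) = 9.725 ft.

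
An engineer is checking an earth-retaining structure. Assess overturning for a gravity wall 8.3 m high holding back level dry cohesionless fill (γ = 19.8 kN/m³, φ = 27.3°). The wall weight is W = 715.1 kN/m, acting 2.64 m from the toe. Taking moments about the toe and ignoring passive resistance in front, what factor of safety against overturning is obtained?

K_a = tan²(45° − 27.3°/2) = 0.3711.
P_a = ½K_aγH² = 0.5×0.3711×19.8×8.3² = 253.1 kN/m, acting at H/3 = 2.767 m above the base.
Overturning moment M_o = P_a × H/3 = 253.1 × 2.767 = 700.3.
Resisting moment M_r = W × 2.64 = 715.1 × 2.64 = 1888.
FS_overturning = M_r/M_o = 1888/700.3 = 2.696.

2.70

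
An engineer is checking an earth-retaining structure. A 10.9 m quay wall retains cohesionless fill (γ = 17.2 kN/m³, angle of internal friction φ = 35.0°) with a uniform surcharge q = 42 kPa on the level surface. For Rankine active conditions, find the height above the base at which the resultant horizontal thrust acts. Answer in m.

4.20 m

K_a = 0.2710.
Triangular part P₁ = ½K_aγH² = 276.9 at H/3 = 3.633 m; rectangular part P₂ = K_a q H = 124.1 at H/2 = 5.450 m.
ȳ = (P₁·3.633 + P₂·5.450)/(P₁+P₂) = 4.195 m.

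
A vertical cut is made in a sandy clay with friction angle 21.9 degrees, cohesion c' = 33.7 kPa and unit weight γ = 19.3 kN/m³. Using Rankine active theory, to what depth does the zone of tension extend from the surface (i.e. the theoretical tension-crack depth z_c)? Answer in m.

5.17 m

K_a = tan²(45° − 21.9°/2) = 0.4567; √K_a = 0.6758.
The active pressure is zero where K_a γ z = 2c√K_a, so z_c = 2c/(γ√K_a) = 2×33.7/(19.3×0.6758) = 5.168 m.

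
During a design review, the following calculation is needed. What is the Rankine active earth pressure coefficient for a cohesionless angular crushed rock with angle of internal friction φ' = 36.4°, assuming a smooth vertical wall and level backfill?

K_a = tan²(45° − φ/2) = tan²(26.80°) = 0.2552.

0.255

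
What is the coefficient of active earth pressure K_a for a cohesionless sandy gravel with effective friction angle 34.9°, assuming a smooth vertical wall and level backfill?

K_a = (1 − sin φ)/(1 + sin φ) = (1 − sin 34.9°)/(1 + sin 34.9°) = 0.2721.

0.272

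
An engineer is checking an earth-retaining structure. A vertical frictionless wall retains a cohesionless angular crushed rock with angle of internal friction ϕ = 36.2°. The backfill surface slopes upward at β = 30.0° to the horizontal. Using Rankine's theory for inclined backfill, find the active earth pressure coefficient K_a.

0.405

K_a = cos β · (cos β − √(cos²β − cos²φ)) / (cos β + √(cos²β − cos²φ)).
cos β = 0.8660, cos φ = 0.8070, √(cos²β − cos²φ) = 0.3143.
K_a = 0.8660 × (0.8660 − 0.3143)/(0.8660 + 0.3143) = 0.4048.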